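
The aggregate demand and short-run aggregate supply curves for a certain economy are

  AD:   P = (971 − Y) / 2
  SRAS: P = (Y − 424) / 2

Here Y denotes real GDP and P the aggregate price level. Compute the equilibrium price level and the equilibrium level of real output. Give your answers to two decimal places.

Rearrange AD to Y = 971 − 2P.
Rearrange SRAS to Y = 424 + 2P.
Set AD = SRAS: 971 − 2P = 424 + 2P, so 547 = 4P and P = 136.75.
Substituting into AD, Y = 971 − 2P = 697.50.

P = 136.75, Y = 697.50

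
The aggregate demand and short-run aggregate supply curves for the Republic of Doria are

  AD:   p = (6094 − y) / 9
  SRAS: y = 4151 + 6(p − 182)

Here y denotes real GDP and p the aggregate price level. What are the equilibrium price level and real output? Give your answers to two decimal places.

Write SRAS as y = 4151 + 6p − 1092 = 3059 + 6p.
Rearrange AD to y = 6094 − 9p.
Set AD = SRAS: 6094 − 9p = 3059 + 6p, so 3035 = 15p and p = 202.33.
Substituting into AD, y = 6094 − 9p = 4273.00.

p = 202.33, y = 4273.00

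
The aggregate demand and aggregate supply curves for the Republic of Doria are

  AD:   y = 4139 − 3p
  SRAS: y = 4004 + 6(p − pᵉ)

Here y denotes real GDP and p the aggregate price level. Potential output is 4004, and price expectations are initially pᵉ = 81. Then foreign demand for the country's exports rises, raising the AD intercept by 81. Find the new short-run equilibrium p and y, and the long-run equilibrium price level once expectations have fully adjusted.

AD shifts right: new AD is y = 4220 − 3p. With pᵉ = 81, SRAS is y = 3518 + 6p.
Short run: 4220 − 3p = 3518 + 6p gives 702 = 9p, so p = 78 and y = 4220 − 3·78 = 3986.
y = 3986 is below potential 4004; expectations adjust and SRAS shifts right until y = 4004.
Long run: on the new AD curve, 4004 = 4220 − 3p gives p = 72.

Short run: p = 78, y = 3986. Long run: p = 72.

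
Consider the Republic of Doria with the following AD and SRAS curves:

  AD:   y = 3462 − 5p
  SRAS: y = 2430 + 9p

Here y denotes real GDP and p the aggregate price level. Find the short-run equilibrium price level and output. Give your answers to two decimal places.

p = 73.71, y = 3093.43

Set AD = SRAS: 3462 − 5p = 2430 + 9p, so 1032 = 14p and p = 73.71.
Substituting into AD, y = 3462 − 5p = 3093.43.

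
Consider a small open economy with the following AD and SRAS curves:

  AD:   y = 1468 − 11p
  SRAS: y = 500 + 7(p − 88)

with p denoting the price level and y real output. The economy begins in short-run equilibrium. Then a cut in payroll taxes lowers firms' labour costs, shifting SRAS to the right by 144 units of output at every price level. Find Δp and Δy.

This is a positive supply shock: SRAS shifts right.
New SRAS: y = 28 + 7p.
Set AD = SRAS: 1468 − 11p = 28 + 7p, so 1440 = 18p and p = 80.
y = 1468 − 11·80 = 588.
Initially p = 88, y = 500, so Δp = -8 and Δy = +88.

Δp = -8, Δy = +88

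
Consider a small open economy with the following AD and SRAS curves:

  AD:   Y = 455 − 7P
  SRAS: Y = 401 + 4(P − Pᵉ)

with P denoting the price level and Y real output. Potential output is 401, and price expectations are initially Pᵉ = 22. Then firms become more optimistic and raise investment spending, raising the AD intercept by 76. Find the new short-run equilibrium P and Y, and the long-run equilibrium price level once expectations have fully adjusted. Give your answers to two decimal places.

AD shifts right: new AD is Y = 531 − 7P. With Pᵉ = 22, SRAS is Y = 313 + 4P.
Short run: 531 − 7P = 313 + 4P gives 218 = 11P, so P = 19.82 and Y = 531 − 7P = 392.27.
Y = 392.27 is below potential 401; expectations adjust and SRAS shifts right until Y = 401.
Long run: on the new AD curve, 401 = 531 − 7P gives P = 18.57.

Short run: P = 19.82, Y = 392.27. Long run: P = 18.57.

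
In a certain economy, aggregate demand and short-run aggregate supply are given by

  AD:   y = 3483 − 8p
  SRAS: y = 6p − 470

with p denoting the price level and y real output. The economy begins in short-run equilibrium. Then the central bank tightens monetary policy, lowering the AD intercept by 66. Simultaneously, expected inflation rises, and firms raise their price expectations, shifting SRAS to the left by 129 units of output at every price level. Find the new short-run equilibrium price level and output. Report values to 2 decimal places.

After both shocks: AD is y = 3417 − 8p and SRAS is y = 6p − 599.
Setting them equal: 4016 = 14p, so p = 286.86.
Substituting into AD, y = 1122.14.

p = 286.86, y = 1122.14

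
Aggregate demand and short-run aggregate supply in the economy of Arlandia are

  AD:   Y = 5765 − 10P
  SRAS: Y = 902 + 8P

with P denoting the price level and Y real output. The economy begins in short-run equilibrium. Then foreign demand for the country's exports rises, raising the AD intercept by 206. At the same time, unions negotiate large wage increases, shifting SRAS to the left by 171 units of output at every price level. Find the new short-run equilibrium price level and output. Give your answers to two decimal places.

P = 291.11, Y = 3059.89

After both shocks: AD is Y = 5971 − 10P and SRAS is Y = 731 + 8P.
Setting them equal: 5240 = 18P, so P = 291.11.
Substituting into AD, Y = 3059.89.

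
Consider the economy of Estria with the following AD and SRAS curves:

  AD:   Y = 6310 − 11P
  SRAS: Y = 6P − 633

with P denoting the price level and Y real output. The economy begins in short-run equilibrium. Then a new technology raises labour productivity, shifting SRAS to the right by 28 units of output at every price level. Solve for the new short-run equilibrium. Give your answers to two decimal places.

This is a positive supply shock: SRAS shifts right.
New SRAS: Y = 6P − 605.
Set AD = SRAS: 6310 − 11P = 6P − 605, so 6915 = 17P and P = 406.76.
Substituting into AD, Y = 1835.59.

P = 406.76, Y = 1835.59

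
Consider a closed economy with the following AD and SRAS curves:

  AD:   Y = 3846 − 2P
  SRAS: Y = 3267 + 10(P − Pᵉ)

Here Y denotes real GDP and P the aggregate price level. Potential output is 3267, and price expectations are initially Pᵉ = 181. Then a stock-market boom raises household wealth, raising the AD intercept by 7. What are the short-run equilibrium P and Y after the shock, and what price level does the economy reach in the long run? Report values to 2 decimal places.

Short run: P = 199.67, Y = 3453.67. Long run: P = 293.00.

AD shifts right: new AD is Y = 3853 − 2P. With Pᵉ = 181, SRAS is Y = 1457 + 10P.
Short run: 3853 − 2P = 1457 + 10P gives 2396 = 12P, so P = 199.67 and Y = 3853 − 2P = 3453.67.
Y = 3453.67 is above potential 3267; expectations adjust and SRAS shifts left until Y = 3267.
Long run: on the new AD curve, 3267 = 3853 − 2P gives P = 293.00.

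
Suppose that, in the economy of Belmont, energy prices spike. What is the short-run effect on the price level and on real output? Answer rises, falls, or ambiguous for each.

Price level: rises; output: falls

This is an adverse supply shock: SRAS shifts left.
Moving along the downward-sloping AD curve, P rises and Y falls.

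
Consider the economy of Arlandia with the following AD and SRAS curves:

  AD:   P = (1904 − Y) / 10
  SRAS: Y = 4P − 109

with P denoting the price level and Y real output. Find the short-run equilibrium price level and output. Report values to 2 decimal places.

P = 143.79, Y = 466.14

Rearrange AD to Y = 1904 − 10P.
Set AD = SRAS: 1904 − 10P = 4P − 109, so 2013 = 14P and P = 143.79.
Substituting into AD, Y = 1904 − 10P = 466.14.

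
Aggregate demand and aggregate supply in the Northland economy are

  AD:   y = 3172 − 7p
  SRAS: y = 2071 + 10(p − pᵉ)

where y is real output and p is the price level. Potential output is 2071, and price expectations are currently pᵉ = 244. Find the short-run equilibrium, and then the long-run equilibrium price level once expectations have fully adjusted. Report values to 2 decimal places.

Short run: p = 208.29, y = 1713.94. Long run: p = 157.29.

Short run: with pᵉ = 244, SRAS is y = 10p − 369. Setting AD = SRAS gives 3541 = 17p, so p = 208.29 and y = 3172 − 7p = 1713.94.
Output 1713.94 is below potential 2071, so over time expected prices fall and SRAS shifts right until y returns to 2071.
Long run: y = 2071 on the AD curve gives 2071 = 3172 − 7p, so p = 157.29.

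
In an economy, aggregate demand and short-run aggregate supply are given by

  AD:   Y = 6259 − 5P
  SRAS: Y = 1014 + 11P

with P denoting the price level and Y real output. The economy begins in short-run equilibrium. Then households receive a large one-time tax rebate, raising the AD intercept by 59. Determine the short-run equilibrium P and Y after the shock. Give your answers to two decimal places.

P = 331.50, Y = 4660.50

This is a positive demand shock: AD shifts right.
New AD: Y = 6318 − 5P.
Set AD = SRAS: 6318 − 5P = 1014 + 11P, so 5304 = 16P and P = 331.50.
Substituting into AD, Y = 4660.50.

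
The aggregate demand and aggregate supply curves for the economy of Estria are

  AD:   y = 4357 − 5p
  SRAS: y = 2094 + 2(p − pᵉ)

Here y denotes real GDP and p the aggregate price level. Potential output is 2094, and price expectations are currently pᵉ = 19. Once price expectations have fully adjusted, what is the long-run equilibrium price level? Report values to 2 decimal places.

Long-run p = 452.60

Short run: with pᵉ = 19, SRAS is y = 2056 + 2p. Setting AD = SRAS gives 2301 = 7p, so p = 328.71 and y = 4357 − 5p = 2713.43.
Output 2713.43 is above potential 2094, so over time expected prices rise and SRAS shifts left until y returns to 2094.
Long run: y = 2094 on the AD curve gives 2094 = 4357 − 5p, so p = 452.60.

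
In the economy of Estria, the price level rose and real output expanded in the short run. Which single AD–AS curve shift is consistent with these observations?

P rose and Y rose. An AD shift moves P and Y in the same direction; an SRAS shift moves them in opposite directions.
Here P and Y moved in the same direction, so the AD curve shifted.
Since Y rose, AD shifted right.

AD shifted right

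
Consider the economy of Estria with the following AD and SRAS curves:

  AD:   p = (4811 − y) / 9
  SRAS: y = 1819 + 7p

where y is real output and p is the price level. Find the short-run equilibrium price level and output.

Rearrange AD to y = 4811 − 9p.
Set AD = SRAS: 4811 − 9p = 1819 + 7p, so 2992 = 16p and p = 187.
Then y = 4811 − 9·187 = 3128.

p = 187, y = 3128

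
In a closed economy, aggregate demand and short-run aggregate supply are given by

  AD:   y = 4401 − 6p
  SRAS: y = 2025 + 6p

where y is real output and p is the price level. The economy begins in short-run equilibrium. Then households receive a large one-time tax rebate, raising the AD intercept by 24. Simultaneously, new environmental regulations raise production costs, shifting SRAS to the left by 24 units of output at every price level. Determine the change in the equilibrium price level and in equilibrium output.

Δp = +4, Δy = +0

After both shocks: AD is y = 4425 − 6p and SRAS is y = 2001 + 6p.
Setting them equal: 2424 = 12p, so p = 202.
y = 4425 − 6·202 = 3213.
Initially p = 198, y = 3213, so Δp = +4 and Δy = +0.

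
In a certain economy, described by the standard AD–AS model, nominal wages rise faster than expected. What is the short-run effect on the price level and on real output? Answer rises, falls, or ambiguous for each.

This is an adverse supply shock: SRAS shifts left.
Moving along the downward-sloping AD curve, P rises and Y falls.

Price level: rises; output: falls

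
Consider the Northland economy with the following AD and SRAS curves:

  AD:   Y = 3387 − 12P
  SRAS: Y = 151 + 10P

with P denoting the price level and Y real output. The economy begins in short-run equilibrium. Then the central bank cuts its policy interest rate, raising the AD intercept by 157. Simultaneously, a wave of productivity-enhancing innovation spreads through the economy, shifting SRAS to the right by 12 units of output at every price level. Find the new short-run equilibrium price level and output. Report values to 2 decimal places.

P = 153.68, Y = 1699.82

After both shocks: AD is Y = 3544 − 12P and SRAS is Y = 163 + 10P.
Setting them equal: 3381 = 22P, so P = 153.68.
Substituting into AD, Y = 1699.82.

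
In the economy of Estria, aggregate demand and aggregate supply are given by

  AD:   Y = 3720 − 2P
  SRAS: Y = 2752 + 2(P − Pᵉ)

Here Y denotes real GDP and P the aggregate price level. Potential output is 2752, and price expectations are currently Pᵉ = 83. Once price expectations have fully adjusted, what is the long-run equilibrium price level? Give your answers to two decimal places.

Short run: with Pᵉ = 83, SRAS is Y = 2586 + 2P. Setting AD = SRAS gives 1134 = 4P, so P = 283.50 and Y = 3720 − 2P = 3153.00.
Output 3153.00 is above potential 2752, so over time expected prices rise and SRAS shifts left until Y returns to 2752.
Long run: Y = 2752 on the AD curve gives 2752 = 3720 − 2P, so P = 484.00.

Long-run P = 484.00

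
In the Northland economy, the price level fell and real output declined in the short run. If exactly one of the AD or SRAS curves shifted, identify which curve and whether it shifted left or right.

P fell and Y fell. An AD shift moves P and Y in the same direction; an SRAS shift moves them in opposite directions.
Here P and Y moved in the same direction, so the AD curve shifted.
Since Y fell, AD shifted left.

AD shifted left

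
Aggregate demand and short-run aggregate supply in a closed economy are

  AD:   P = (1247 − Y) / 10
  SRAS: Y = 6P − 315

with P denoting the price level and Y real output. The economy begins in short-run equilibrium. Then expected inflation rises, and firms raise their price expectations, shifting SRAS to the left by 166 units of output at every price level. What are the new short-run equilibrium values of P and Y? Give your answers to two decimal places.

This is a negative supply shock: SRAS shifts left.
New SRAS: Y = 6P − 481.
Set AD = SRAS: 1247 − 10P = 6P − 481, so 1728 = 16P and P = 108.00.
Substituting into AD, Y = 167.00.

P = 108.00, Y = 167.00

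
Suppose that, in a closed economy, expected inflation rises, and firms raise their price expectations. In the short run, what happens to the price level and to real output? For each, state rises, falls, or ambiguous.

This is an adverse supply shock: SRAS shifts left.
Moving along the downward-sloping AD curve, P rises and Y falls.

Price level: rises; output: falls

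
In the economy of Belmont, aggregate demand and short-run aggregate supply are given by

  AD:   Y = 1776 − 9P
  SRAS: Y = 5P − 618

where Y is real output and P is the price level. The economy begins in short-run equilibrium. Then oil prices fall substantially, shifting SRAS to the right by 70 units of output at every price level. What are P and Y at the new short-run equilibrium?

P = 166, Y = 282

This is a positive supply shock: SRAS shifts right.
New SRAS: Y = 5P − 548.
Set AD = SRAS: 1776 − 9P = 5P − 548, so 2324 = 14P and P = 166.
Y = 1776 − 9·166 = 282.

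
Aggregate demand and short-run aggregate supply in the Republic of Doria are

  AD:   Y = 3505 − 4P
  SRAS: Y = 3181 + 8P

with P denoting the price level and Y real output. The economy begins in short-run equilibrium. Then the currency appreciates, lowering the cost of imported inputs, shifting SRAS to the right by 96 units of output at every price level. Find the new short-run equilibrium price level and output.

This is a positive supply shock: SRAS shifts right.
New SRAS: Y = 3277 + 8P.
Set AD = SRAS: 3505 − 4P = 3277 + 8P, so 228 = 12P and P = 19.
Y = 3505 − 4·19 = 3429.

P = 19, Y = 3429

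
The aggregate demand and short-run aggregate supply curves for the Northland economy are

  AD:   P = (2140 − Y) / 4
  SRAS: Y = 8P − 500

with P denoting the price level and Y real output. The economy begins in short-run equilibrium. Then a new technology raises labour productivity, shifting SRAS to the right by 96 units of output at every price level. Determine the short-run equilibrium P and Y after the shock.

This is a positive supply shock: SRAS shifts right.
New SRAS: Y = 8P − 404.
Set AD = SRAS: 2140 − 4P = 8P − 404, so 2544 = 12P and P = 212.
Y = 2140 − 4·212 = 1292.

P = 212, Y = 1292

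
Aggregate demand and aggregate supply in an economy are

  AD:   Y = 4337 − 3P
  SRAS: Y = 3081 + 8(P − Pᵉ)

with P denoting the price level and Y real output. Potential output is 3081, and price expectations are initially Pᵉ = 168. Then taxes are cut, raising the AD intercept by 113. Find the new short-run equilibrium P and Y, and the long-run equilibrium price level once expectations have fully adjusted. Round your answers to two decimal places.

Short run: P = 246.64, Y = 3710.09. Long run: P = 456.33.

AD shifts right: new AD is Y = 4450 − 3P. With Pᵉ = 168, SRAS is Y = 1737 + 8P.
Short run: 4450 − 3P = 1737 + 8P gives 2713 = 11P, so P = 246.64 and Y = 4450 − 3P = 3710.09.
Y = 3710.09 is above potential 3081; expectations adjust and SRAS shifts left until Y = 3081.
Long run: on the new AD curve, 3081 = 4450 − 3P gives P = 456.33.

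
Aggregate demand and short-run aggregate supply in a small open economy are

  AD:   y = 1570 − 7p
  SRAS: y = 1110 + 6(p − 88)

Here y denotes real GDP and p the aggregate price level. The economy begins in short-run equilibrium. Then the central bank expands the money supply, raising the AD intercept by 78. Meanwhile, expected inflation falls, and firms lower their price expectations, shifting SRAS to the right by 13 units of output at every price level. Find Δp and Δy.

After both shocks: AD is y = 1648 − 7p and SRAS is y = 595 + 6p.
Setting them equal: 1053 = 13p, so p = 81.
y = 1648 − 7·81 = 1081.
Initially p = 76, y = 1038, so Δp = +5 and Δy = +43.

Δp = +5, Δy = +43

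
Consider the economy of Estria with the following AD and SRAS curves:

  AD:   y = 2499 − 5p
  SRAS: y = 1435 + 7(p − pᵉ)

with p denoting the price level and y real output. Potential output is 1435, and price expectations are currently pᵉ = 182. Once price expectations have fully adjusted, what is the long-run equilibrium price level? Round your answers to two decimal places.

Short run: with pᵉ = 182, SRAS is y = 161 + 7p. Setting AD = SRAS gives 2338 = 12p, so p = 194.83 and y = 2499 − 5p = 1524.83.
Output 1524.83 is above potential 1435, so over time expected prices rise and SRAS shifts left until y returns to 1435.
Long run: y = 1435 on the AD curve gives 1435 = 2499 − 5p, so p = 212.80.

Long-run p = 212.80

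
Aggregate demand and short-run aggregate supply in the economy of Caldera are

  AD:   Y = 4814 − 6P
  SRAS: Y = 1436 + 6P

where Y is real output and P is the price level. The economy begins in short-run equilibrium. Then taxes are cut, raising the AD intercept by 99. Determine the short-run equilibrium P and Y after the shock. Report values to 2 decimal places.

This is a positive demand shock: AD shifts right.
New AD: Y = 4913 − 6P.
Set AD = SRAS: 4913 − 6P = 1436 + 6P, so 3477 = 12P and P = 289.75.
Substituting into AD, Y = 3174.50.

P = 289.75, Y = 3174.50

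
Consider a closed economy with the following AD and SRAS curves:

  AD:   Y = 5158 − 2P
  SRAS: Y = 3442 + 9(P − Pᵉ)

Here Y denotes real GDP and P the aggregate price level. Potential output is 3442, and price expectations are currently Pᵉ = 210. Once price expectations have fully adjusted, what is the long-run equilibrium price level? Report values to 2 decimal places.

Short run: with Pᵉ = 210, SRAS is Y = 1552 + 9P. Setting AD = SRAS gives 3606 = 11P, so P = 327.82 and Y = 5158 − 2P = 4502.36.
Output 4502.36 is above potential 3442, so over time expected prices rise and SRAS shifts left until Y returns to 3442.
Long run: Y = 3442 on the AD curve gives 3442 = 5158 − 2P, so P = 858.00.

Long-run P = 858.00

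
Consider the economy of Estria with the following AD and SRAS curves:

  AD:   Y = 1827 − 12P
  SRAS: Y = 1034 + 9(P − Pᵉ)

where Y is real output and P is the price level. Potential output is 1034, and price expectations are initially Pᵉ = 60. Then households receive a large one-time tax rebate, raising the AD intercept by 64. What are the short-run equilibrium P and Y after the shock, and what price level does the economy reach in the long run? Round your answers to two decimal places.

Short run: P = 66.52, Y = 1092.71. Long run: P = 71.42.

AD shifts right: new AD is Y = 1891 − 12P. With Pᵉ = 60, SRAS is Y = 494 + 9P.
Short run: 1891 − 12P = 494 + 9P gives 1397 = 21P, so P = 66.52 and Y = 1891 − 12P = 1092.71.
Y = 1092.71 is above potential 1034; expectations adjust and SRAS shifts left until Y = 1034.
Long run: on the new AD curve, 1034 = 1891 − 12P gives P = 71.42.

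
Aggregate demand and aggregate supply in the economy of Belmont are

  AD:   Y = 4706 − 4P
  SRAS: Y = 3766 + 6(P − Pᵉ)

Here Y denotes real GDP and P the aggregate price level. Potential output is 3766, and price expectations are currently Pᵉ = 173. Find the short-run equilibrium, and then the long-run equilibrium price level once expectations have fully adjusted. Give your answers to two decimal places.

Short run: with Pᵉ = 173, SRAS is Y = 2728 + 6P. Setting AD = SRAS gives 1978 = 10P, so P = 197.80 and Y = 4706 − 4P = 3914.80.
Output 3914.80 is above potential 3766, so over time expected prices rise and SRAS shifts left until Y returns to 3766.
Long run: Y = 3766 on the AD curve gives 3766 = 4706 − 4P, so P = 235.00.

Short run: P = 197.80, Y = 3914.80. Long run: P = 235.00.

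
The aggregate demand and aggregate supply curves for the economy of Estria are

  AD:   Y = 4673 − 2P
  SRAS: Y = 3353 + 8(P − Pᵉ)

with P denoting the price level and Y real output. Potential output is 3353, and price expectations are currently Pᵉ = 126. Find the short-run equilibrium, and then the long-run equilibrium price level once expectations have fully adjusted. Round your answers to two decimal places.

Short run: with Pᵉ = 126, SRAS is Y = 2345 + 8P. Setting AD = SRAS gives 2328 = 10P, so P = 232.80 and Y = 4673 − 2P = 4207.40.
Output 4207.40 is above potential 3353, so over time expected prices rise and SRAS shifts left until Y returns to 3353.
Long run: Y = 3353 on the AD curve gives 3353 = 4673 − 2P, so P = 660.00.

Short run: P = 232.80, Y = 4207.40. Long run: P = 660.00.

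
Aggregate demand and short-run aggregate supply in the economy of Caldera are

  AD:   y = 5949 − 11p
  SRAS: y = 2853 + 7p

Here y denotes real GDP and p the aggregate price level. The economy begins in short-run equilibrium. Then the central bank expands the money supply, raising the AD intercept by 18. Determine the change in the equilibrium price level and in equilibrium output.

Δp = +1, Δy = +7

This is a positive demand shock: AD shifts right.
New AD: y = 5967 − 11p.
Set AD = SRAS: 5967 − 11p = 2853 + 7p, so 3114 = 18p and p = 173.
y = 5967 − 11·173 = 4064.
Initially p = 172, y = 4057, so Δp = +1 and Δy = +7.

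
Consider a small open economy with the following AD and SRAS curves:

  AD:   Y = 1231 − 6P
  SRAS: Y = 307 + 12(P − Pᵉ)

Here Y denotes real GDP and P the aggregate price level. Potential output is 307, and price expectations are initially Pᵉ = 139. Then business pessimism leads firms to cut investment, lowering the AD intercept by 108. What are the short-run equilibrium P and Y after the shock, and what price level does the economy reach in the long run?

AD shifts left: new AD is Y = 1123 − 6P. With Pᵉ = 139, SRAS is Y = 12P − 1361.
Short run: 1123 − 6P = 12P − 1361 gives 2484 = 18P, so P = 138 and Y = 1123 − 6·138 = 295.
Y = 295 is below potential 307; expectations adjust and SRAS shifts right until Y = 307.
Long run: on the new AD curve, 307 = 1123 − 6P gives P = 136.

Short run: P = 138, Y = 295. Long run: P = 136.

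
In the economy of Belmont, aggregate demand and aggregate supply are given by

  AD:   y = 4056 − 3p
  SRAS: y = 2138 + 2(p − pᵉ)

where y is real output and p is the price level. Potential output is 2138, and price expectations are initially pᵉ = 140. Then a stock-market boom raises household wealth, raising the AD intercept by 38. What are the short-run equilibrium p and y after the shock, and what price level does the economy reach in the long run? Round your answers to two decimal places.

Short run: p = 447.20, y = 2752.40. Long run: p = 652.00.

AD shifts right: new AD is y = 4094 − 3p. With pᵉ = 140, SRAS is y = 1858 + 2p.
Short run: 4094 − 3p = 1858 + 2p gives 2236 = 5p, so p = 447.20 and y = 4094 − 3p = 2752.40.
y = 2752.40 is above potential 2138; expectations adjust and SRAS shifts left until y = 2138.
Long run: on the new AD curve, 2138 = 4094 − 3p gives p = 652.00.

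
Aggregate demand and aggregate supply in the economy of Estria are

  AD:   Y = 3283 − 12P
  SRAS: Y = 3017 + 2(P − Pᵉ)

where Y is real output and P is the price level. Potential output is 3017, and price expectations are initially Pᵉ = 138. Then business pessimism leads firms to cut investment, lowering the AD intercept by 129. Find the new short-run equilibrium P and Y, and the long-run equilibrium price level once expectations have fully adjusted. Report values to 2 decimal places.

AD shifts left: new AD is Y = 3154 − 12P. With Pᵉ = 138, SRAS is Y = 2741 + 2P.
Short run: 3154 − 12P = 2741 + 2P gives 413 = 14P, so P = 29.50 and Y = 3154 − 12P = 2800.00.
Y = 2800.00 is below potential 3017; expectations adjust and SRAS shifts right until Y = 3017.
Long run: on the new AD curve, 3017 = 3154 − 12P gives P = 11.42.

Short run: P = 29.50, Y = 2800.00. Long run: P = 11.42.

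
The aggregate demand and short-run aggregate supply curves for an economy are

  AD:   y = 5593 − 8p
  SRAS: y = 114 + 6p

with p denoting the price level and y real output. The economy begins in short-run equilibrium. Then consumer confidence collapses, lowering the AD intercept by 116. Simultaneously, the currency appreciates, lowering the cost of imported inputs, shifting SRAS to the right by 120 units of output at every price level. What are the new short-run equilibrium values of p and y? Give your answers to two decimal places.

p = 374.50, y = 2481.00

After both shocks: AD is y = 5477 − 8p and SRAS is y = 234 + 6p.
Setting them equal: 5243 = 14p, so p = 374.50.
Substituting into AD, y = 2481.00.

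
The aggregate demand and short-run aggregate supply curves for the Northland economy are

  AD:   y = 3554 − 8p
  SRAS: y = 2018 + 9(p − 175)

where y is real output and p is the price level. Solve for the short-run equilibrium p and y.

Write SRAS as y = 2018 + 9p − 1575 = 443 + 9p.
Set AD = SRAS: 3554 − 8p = 443 + 9p, so 3111 = 17p and p = 183.
Then y = 3554 − 8·183 = 2090.

p = 183, y = 2090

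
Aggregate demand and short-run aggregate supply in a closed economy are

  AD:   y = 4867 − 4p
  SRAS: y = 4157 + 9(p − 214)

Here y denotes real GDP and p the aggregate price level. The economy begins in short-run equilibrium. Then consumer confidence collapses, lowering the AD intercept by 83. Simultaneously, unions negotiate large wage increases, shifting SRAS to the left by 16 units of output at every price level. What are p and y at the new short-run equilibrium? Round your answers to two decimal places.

After both shocks: AD is y = 4784 − 4p and SRAS is y = 2215 + 9p.
Setting them equal: 2569 = 13p, so p = 197.62.
Substituting into AD, y = 3993.54.

p = 197.62, y = 3993.54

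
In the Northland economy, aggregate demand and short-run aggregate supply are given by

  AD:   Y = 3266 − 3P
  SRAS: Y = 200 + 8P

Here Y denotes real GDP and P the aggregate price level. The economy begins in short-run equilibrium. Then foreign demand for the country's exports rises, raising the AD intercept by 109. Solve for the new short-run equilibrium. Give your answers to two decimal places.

P = 288.64, Y = 2509.09

This is a positive demand shock: AD shifts right.
New AD: Y = 3375 − 3P.
Set AD = SRAS: 3375 − 3P = 200 + 8P, so 3175 = 11P and P = 288.64.
Substituting into AD, Y = 2509.09.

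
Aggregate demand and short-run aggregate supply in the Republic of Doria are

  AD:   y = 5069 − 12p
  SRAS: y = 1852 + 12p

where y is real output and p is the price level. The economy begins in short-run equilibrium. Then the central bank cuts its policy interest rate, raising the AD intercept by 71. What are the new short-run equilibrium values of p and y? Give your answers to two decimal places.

p = 137.00, y = 3496.00

This is a positive demand shock: AD shifts right.
New AD: y = 5140 − 12p.
Set AD = SRAS: 5140 − 12p = 1852 + 12p, so 3288 = 24p and p = 137.00.
Substituting into AD, y = 3496.00.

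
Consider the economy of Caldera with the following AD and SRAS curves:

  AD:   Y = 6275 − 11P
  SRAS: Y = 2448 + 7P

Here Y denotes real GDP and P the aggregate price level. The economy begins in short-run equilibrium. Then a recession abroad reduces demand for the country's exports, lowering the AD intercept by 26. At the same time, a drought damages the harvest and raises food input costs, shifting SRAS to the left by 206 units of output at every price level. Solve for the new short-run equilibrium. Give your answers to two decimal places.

P = 222.61, Y = 3800.28

After both shocks: AD is Y = 6249 − 11P and SRAS is Y = 2242 + 7P.
Setting them equal: 4007 = 18P, so P = 222.61.
Substituting into AD, Y = 3800.28.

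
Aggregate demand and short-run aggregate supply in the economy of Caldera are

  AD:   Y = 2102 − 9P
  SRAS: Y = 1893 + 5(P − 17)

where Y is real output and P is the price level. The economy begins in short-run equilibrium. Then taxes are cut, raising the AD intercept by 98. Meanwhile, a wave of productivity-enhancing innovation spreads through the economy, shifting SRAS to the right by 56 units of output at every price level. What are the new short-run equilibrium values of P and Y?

After both shocks: AD is Y = 2200 − 9P and SRAS is Y = 1864 + 5P.
Setting them equal: 336 = 14P, so P = 24.
Y = 2200 − 9·24 = 1984.

P = 24, Y = 1984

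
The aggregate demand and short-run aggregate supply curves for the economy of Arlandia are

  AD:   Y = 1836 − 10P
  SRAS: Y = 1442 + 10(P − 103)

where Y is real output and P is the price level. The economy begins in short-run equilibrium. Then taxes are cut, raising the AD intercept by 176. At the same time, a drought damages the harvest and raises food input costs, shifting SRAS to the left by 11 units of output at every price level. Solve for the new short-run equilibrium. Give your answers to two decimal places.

P = 80.55, Y = 1206.50

After both shocks: AD is Y = 2012 − 10P and SRAS is Y = 401 + 10P.
Setting them equal: 1611 = 20P, so P = 80.55.
Substituting into AD, Y = 1206.50.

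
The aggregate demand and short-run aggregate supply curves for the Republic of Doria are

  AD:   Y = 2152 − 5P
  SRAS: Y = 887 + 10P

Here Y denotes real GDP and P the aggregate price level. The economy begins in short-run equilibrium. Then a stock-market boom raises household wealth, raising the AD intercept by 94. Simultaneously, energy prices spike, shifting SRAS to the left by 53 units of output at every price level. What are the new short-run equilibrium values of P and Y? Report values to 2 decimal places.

P = 94.13, Y = 1775.33

After both shocks: AD is Y = 2246 − 5P and SRAS is Y = 834 + 10P.
Setting them equal: 1412 = 15P, so P = 94.13.
Substituting into AD, Y = 1775.33.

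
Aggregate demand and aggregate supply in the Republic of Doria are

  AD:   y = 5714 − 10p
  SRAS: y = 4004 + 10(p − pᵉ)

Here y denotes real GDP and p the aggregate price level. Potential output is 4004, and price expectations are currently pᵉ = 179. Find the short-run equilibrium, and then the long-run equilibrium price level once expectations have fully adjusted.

Short run: p = 175, y = 3964. Long run: p = 171.

Short run: with pᵉ = 179, SRAS is y = 2214 + 10p. Setting AD = SRAS gives 3500 = 20p, so p = 175 and y = 5714 − 10·175 = 3964.
Output 3964 is below potential 4004, so over time expected prices fall and SRAS shifts right until y returns to 4004.
Long run: y = 4004 on the AD curve gives 4004 = 5714 − 10p, so p = 171.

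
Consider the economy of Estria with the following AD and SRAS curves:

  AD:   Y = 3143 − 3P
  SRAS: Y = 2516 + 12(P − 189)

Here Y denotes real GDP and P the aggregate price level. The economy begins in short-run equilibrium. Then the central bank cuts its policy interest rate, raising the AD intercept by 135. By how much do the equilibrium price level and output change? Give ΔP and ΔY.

ΔP = +9, ΔY = +108

This is a positive demand shock: AD shifts right.
New AD: Y = 3278 − 3P.
SRAS can be written Y = 248 + 12P.
Set AD = SRAS: 3278 − 3P = 248 + 12P, so 3030 = 15P and P = 202.
Y = 3278 − 3·202 = 2672.
Initially P = 193, Y = 2564, so ΔP = +9 and ΔY = +108.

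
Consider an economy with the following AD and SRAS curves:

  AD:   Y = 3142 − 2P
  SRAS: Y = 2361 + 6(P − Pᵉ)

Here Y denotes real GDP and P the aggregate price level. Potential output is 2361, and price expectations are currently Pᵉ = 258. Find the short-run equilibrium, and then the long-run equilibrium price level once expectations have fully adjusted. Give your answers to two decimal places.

Short run: with Pᵉ = 258, SRAS is Y = 813 + 6P. Setting AD = SRAS gives 2329 = 8P, so P = 291.13 and Y = 3142 − 2P = 2559.75.
Output 2559.75 is above potential 2361, so over time expected prices rise and SRAS shifts left until Y returns to 2361.
Long run: Y = 2361 on the AD curve gives 2361 = 3142 − 2P, so P = 390.50.

Short run: P = 291.13, Y = 2559.75. Long run: P = 390.50.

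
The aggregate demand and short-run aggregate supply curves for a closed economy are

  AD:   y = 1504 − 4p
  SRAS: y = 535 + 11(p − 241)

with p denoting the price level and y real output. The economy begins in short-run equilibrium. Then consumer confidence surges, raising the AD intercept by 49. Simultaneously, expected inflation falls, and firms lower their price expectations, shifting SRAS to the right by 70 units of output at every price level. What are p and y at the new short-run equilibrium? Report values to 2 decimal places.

After both shocks: AD is y = 1553 − 4p and SRAS is y = 11p − 2046.
Setting them equal: 3599 = 15p, so p = 239.93.
Substituting into AD, y = 593.27.

p = 239.93, y = 593.27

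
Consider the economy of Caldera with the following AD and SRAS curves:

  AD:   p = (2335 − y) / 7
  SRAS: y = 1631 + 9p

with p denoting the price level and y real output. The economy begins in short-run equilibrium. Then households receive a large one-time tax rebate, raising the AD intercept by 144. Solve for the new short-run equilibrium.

p = 53, y = 2108

This is a positive demand shock: AD shifts right.
New AD: y = 2479 − 7p.
Set AD = SRAS: 2479 − 7p = 1631 + 9p, so 848 = 16p and p = 53.
y = 2479 − 7·53 = 2108.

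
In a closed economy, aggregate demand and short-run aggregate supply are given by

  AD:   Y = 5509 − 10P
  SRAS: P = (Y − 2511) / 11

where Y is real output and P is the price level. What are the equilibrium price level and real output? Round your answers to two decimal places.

P = 142.76, Y = 4081.38

Rearrange SRAS to Y = 2511 + 11P.
Set AD = SRAS: 5509 − 10P = 2511 + 11P, so 2998 = 21P and P = 142.76.
Substituting into AD, Y = 5509 − 10P = 4081.38.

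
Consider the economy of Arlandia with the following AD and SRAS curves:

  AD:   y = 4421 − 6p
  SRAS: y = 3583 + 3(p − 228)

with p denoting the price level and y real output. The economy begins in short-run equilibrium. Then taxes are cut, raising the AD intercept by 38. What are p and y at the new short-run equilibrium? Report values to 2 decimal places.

This is a positive demand shock: AD shifts right.
New AD: y = 4459 − 6p.
SRAS can be written y = 2899 + 3p.
Set AD = SRAS: 4459 − 6p = 2899 + 3p, so 1560 = 9p and p = 173.33.
Substituting into AD, y = 3419.00.

p = 173.33, y = 3419.00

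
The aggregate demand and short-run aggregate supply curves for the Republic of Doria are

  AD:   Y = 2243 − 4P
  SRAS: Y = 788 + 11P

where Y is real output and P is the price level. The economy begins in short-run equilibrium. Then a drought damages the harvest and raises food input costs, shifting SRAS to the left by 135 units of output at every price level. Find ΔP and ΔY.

ΔP = +9, ΔY = -36

This is a negative supply shock: SRAS shifts left.
New SRAS: Y = 653 + 11P.
Set AD = SRAS: 2243 − 4P = 653 + 11P, so 1590 = 15P and P = 106.
Y = 2243 − 4·106 = 1819.
Initially P = 97, Y = 1855, so ΔP = +9 and ΔY = -36.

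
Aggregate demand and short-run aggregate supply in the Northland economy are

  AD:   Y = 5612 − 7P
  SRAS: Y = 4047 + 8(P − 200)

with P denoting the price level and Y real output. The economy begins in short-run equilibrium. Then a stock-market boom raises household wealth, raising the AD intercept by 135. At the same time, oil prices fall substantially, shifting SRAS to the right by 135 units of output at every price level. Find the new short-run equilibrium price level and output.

After both shocks: AD is Y = 5747 − 7P and SRAS is Y = 2582 + 8P.
Setting them equal: 3165 = 15P, so P = 211.
Y = 5747 − 7·211 = 4270.

P = 211, Y = 4270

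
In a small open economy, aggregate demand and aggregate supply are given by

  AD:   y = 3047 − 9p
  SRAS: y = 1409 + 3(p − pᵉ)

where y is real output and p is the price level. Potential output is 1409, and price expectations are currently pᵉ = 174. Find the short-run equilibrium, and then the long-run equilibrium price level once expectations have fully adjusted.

Short run: with pᵉ = 174, SRAS is y = 887 + 3p. Setting AD = SRAS gives 2160 = 12p, so p = 180 and y = 3047 − 9·180 = 1427.
Output 1427 is above potential 1409, so over time expected prices rise and SRAS shifts left until y returns to 1409.
Long run: y = 1409 on the AD curve gives 1409 = 3047 − 9p, so p = 182.

Short run: p = 180, y = 1427. Long run: p = 182.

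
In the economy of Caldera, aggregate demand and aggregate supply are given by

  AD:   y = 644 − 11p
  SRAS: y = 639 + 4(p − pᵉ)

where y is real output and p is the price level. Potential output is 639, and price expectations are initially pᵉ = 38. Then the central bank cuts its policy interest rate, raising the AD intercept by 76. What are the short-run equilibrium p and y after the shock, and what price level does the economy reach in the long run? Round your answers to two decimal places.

Short run: p = 15.53, y = 549.13. Long run: p = 7.36.

AD shifts right: new AD is y = 720 − 11p. With pᵉ = 38, SRAS is y = 487 + 4p.
Short run: 720 − 11p = 487 + 4p gives 233 = 15p, so p = 15.53 and y = 720 − 11p = 549.13.
y = 549.13 is below potential 639; expectations adjust and SRAS shifts right until y = 639.
Long run: on the new AD curve, 639 = 720 − 11p gives p = 7.36.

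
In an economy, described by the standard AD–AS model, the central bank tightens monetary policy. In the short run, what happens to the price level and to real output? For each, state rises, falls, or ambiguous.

Price level: falls; output: falls

This is a negative demand shock: AD shifts left.
Moving along the upward-sloping SRAS curve, P falls and Y falls.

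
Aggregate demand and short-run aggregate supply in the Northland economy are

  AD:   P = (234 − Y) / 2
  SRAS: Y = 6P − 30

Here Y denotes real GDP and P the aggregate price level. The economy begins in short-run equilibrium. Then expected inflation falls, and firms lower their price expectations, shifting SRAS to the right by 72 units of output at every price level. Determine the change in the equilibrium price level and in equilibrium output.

This is a positive supply shock: SRAS shifts right.
New SRAS: Y = 42 + 6P.
Set AD = SRAS: 234 − 2P = 42 + 6P, so 192 = 8P and P = 24.
Y = 234 − 2·24 = 186.
Initially P = 33, Y = 168, so ΔP = -9 and ΔY = +18.

ΔP = -9, ΔY = +18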